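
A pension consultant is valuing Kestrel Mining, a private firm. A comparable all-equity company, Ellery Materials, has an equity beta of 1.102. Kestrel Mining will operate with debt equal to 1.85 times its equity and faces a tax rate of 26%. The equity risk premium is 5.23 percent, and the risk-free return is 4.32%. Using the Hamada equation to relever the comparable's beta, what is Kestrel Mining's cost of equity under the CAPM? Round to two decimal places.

β_L = β_U × [1 + (1 − t)(D/E)] = 1.102 × [1 + (1 − 0.26) × 1.85]
    = 1.102 × [1 + 0.74 × 1.85] = 1.102 × 2.3690 = 2.6106
E(R) = R_f + β_L × MRP = 4.32% + 2.6106 × 5.23% = 17.97%

17.97%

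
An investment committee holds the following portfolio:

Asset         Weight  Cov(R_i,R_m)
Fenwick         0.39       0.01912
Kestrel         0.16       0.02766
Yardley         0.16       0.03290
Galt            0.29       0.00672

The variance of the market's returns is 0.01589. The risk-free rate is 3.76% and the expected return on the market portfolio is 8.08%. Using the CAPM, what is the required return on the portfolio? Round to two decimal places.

8.95%

β_Fenwick = 0.01912 / 0.01589 = 1.2033
β_Kestrel = 0.02766 / 0.01589 = 1.7407
β_Yardley = 0.03290 / 0.01589 = 2.0705
β_Galt = 0.00672 / 0.01589 = 0.4229
β_P = Σ w_i β_i = 0.39×1.2033 + 0.16×1.7407 + 0.16×2.0705 + 0.29×0.4229 = 1.2017
MRP = 8.08% − 3.76% = 4.32%
E(R_P) = R_f + β_P × MRP = 3.76% + 1.2017 × 4.32% = 8.95%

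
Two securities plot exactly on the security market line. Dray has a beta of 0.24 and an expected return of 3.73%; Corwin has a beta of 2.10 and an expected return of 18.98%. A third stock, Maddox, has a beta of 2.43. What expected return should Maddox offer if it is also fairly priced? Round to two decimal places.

21.69%

MRP (SML slope) = (18.98% − 3.73%) / (2.10 − 0.24) = 15.25% / 1.86 = 8.1989%
R_f (intercept) = 3.73% − 0.24 × 8.1989% = 1.7623%
E(R_Maddox) = R_f + β × MRP = 1.7623% + 2.43 × 8.1989% = 21.69%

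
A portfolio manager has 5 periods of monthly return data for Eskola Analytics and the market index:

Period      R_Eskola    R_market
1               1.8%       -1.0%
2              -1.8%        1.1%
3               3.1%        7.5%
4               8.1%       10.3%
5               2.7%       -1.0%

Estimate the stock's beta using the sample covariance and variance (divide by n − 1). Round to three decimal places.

0.491

Mean R_i = (1.8 − 1.8 + 3.1 + 8.1 + 2.7) / 5 = 2.7800%
Mean R_m = (-1.0 + 1.1 + 7.5 + 10.3 − 1.0) / 5 = 3.3800%
Σ(R_i − R̄_i)(R_m − R̄_m) = 53.2180  ⇒  Cov = 53.2180 / 4 = 13.3045
Σ(R_m − R̄_m)² = 108.4280  ⇒  Var(R_m) = 108.4280 / 4 = 27.1070
β = Cov / Var(R_m) = 13.3045 / 27.1070 = 0.4908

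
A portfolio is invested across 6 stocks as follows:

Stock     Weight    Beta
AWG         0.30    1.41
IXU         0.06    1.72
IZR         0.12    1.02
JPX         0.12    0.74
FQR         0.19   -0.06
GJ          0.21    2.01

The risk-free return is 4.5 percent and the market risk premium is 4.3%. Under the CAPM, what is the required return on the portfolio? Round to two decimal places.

9.44%

β_P = Σ w_i β_i = 0.30×1.41 + 0.06×1.72 + 0.12×1.02 + 0.12×0.74 + 0.19×-0.06 + 0.21×2.01 = 1.1481
E(R_P) = R_f + β_P × MRP = 4.5% + 1.1481 × 4.3% = 9.44%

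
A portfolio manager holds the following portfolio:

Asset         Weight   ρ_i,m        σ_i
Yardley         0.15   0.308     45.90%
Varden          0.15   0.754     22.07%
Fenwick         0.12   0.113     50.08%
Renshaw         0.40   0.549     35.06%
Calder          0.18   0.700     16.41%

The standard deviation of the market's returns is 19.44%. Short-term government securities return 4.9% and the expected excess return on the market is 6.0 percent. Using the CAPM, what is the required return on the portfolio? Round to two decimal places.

9.55%

β_Yardley = 0.308 × 45.90% / 19.44% = 0.7272
β_Varden = 0.754 × 22.07% / 19.44% = 0.8560
β_Fenwick = 0.113 × 50.08% / 19.44% = 0.2911
β_Renshaw = 0.549 × 35.06% / 19.44% = 0.9901
β_Calder = 0.700 × 16.41% / 19.44% = 0.5909
β_P = Σ w_i β_i = 0.15×0.7272 + 0.15×0.8560 + 0.12×0.2911 + 0.40×0.9901 + 0.18×0.5909 = 0.7748
E(R_P) = R_f + β_P × MRP = 4.9% + 0.7748 × 6.0% = 9.55%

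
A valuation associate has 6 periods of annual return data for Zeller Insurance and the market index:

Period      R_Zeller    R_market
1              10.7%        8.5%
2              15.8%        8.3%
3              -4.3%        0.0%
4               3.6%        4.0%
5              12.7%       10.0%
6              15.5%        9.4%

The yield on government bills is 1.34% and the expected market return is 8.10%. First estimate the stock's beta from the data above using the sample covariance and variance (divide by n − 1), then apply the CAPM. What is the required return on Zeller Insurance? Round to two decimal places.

14.42%

Mean R_i = (10.7 + 15.8 − 4.3 + 3.6 + 12.7 + 15.5) / 6 = 9.0000%
Mean R_m = (8.5 + 8.3 + 0.0 + 4.0 + 10.0 + 9.4) / 6 = 6.7000%
Σ(R_i − R̄_i)(R_m − R̄_m) = 147.3900  ⇒  Cov = 147.3900 / 5 = 29.4780
Σ(R_m − R̄_m)² = 76.1600  ⇒  Var(R_m) = 76.1600 / 5 = 15.2320
β = Cov / Var(R_m) = 29.4780 / 15.2320 = 1.9353
MRP = 8.10% − 1.34% = 6.76%
E(R) = R_f + β × MRP = 1.34% + 1.9353 × 6.76% = 14.42%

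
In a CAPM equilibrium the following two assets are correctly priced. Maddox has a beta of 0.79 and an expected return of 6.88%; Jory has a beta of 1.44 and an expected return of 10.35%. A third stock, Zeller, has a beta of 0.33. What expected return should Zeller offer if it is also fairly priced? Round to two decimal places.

MRP (SML slope) = (10.35% − 6.88%) / (1.44 − 0.79) = 3.47% / 0.65 = 5.3385%
R_f (intercept) = 6.88% − 0.79 × 5.3385% = 2.6626%
E(R_Zeller) = R_f + β × MRP = 2.6626% + 0.33 × 5.3385% = 4.42%

4.42%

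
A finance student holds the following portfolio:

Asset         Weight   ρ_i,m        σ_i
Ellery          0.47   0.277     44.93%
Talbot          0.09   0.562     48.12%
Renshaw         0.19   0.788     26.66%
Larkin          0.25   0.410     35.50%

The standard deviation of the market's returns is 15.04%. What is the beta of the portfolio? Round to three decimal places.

β_Ellery = 0.277 × 44.93% / 15.04% = 0.8275
β_Talbot = 0.562 × 48.12% / 15.04% = 1.7981
β_Renshaw = 0.788 × 26.66% / 15.04% = 1.3968
β_Larkin = 0.410 × 35.50% / 15.04% = 0.9678
β_P = Σ w_i β_i = 0.47×0.8275 + 0.09×1.7981 + 0.19×1.3968 + 0.25×0.9678 = 1.0581

1.058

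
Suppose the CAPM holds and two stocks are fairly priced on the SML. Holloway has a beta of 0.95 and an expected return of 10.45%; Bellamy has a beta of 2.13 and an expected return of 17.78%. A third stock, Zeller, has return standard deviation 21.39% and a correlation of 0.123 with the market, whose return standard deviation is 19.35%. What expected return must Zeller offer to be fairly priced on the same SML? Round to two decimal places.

MRP = (17.78% − 10.45%) / (2.13 − 0.95) = 6.2119%
R_f = 10.45% − 0.95 × 6.2119% = 4.5487%
β_Zeller = ρ·σ_i/σ_m = 0.123 × 21.39 / 19.35 = 0.1360
E(R_Zeller) = R_f + β × MRP = 4.5487% + 0.1360 × 6.2119% = 5.39%

5.39%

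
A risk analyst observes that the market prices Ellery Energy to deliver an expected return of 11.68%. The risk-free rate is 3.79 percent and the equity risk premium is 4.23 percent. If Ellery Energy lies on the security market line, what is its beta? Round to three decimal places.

1.865

β = (E(R) − R_f) / MRP = (11.68% − 3.79%) / 4.23% = 7.89% / 4.23% = 1.865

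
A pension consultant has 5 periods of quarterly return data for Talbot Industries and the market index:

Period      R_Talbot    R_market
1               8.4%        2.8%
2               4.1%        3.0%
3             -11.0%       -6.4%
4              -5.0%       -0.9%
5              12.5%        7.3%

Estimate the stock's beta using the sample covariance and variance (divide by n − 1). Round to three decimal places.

1.821

Mean R_i = (8.4 + 4.1 − 11.0 − 5.0 + 12.5) / 5 = 1.8000%
Mean R_m = (2.8 + 3.0 − 6.4 − 0.9 + 7.3) / 5 = 1.1600%
Σ(R_i − R̄_i)(R_m − R̄_m) = 191.5300  ⇒  Cov = 191.5300 / 4 = 47.8825
Σ(R_m − R̄_m)² = 105.1720  ⇒  Var(R_m) = 105.1720 / 4 = 26.2930
β = Cov / Var(R_m) = 47.8825 / 26.2930 = 1.8211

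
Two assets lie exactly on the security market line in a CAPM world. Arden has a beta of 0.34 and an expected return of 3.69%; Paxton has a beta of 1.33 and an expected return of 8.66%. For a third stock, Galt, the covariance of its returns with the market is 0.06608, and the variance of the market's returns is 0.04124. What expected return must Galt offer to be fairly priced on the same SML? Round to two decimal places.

MRP = (8.66% − 3.69%) / (1.33 − 0.34) = 5.0202%
R_f = 3.69% − 0.34 × 5.0202% = 1.9831%
β_Galt = Cov / Var(R_m) = 0.06608 / 0.04124 = 1.6023
E(R_Galt) = R_f + β × MRP = 1.9831% + 1.6023 × 5.0202% = 10.03%

10.03%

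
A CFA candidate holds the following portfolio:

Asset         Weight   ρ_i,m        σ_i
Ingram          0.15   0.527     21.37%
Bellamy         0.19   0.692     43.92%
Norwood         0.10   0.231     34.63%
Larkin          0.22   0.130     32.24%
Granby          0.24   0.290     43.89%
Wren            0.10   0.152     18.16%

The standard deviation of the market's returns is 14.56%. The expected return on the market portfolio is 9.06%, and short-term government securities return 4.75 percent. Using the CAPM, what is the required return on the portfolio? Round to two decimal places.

β_Ingram = 0.527 × 21.37% / 14.56% = 0.7735
β_Bellamy = 0.692 × 43.92% / 14.56% = 2.0874
β_Norwood = 0.231 × 34.63% / 14.56% = 0.5494
β_Larkin = 0.130 × 32.24% / 14.56% = 0.2879
β_Granby = 0.290 × 43.89% / 14.56% = 0.8742
β_Wren = 0.152 × 18.16% / 14.56% = 0.1896
β_P = Σ w_i β_i = 0.15×0.7735 + 0.19×2.0874 + 0.10×0.5494 + 0.22×0.2879 + 0.24×0.8742 + 0.10×0.1896 = 0.8597
MRP = 9.06% − 4.75% = 4.31%
E(R_P) = R_f + β_P × MRP = 4.75% + 0.8597 × 4.31% = 8.46%

8.46%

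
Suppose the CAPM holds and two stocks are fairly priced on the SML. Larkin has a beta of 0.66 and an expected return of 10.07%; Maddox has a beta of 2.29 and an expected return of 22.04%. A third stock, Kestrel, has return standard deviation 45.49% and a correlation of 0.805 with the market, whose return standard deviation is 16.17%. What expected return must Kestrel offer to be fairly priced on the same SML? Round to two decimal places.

MRP = (22.04% − 10.07%) / (2.29 − 0.66) = 7.3436%
R_f = 10.07% − 0.66 × 7.3436% = 5.2232%
β_Kestrel = ρ·σ_i/σ_m = 0.805 × 45.49 / 16.17 = 2.2647
E(R_Kestrel) = R_f + β × MRP = 5.2232% + 2.2647 × 7.3436% = 21.85%

21.85%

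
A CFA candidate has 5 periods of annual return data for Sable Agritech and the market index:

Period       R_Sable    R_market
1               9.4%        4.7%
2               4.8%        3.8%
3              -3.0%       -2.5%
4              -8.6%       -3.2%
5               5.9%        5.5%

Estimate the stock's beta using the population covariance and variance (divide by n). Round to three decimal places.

1.666

Mean R_i = (9.4 + 4.8 − 3.0 − 8.6 + 5.9) / 5 = 1.7000%
Mean R_m = (4.7 + 3.8 − 2.5 − 3.2 + 5.5) / 5 = 1.6600%
Σ(R_i − R̄_i)(R_m − R̄_m) = 115.7800  ⇒  Cov = 115.7800 / 5 = 23.1560
Σ(R_m − R̄_m)² = 69.4920  ⇒  Var(R_m) = 69.4920 / 5 = 13.8984
β = Cov / Var(R_m) = 23.1560 / 13.8984 = 1.6661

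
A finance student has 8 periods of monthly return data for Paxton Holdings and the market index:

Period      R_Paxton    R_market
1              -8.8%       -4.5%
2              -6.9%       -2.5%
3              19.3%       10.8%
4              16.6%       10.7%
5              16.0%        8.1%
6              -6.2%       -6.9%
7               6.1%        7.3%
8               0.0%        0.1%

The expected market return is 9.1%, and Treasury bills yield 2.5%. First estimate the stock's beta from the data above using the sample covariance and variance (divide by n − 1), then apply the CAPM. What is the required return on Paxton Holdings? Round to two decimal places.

12.76%

Mean R_i = (-8.8 − 6.9 + 19.3 + 16.6 + 16.0 − 6.2 + 6.1 + 0.0) / 8 = 4.5125%
Mean R_m = (-4.5 − 2.5 + 10.8 + 10.7 + 8.1 − 6.9 + 7.3 + 0.1) / 8 = 2.8875%
Σ(R_i − R̄_i)(R_m − R̄_m) = 555.5813  ⇒  Cov = 555.5813 / 7 = 79.3688
Σ(R_m − R̄_m)² = 357.4488  ⇒  Var(R_m) = 357.4488 / 7 = 51.0641
β = Cov / Var(R_m) = 79.3688 / 51.0641 = 1.5543
MRP = 9.1% − 2.5% = 6.60%
E(R) = R_f + β × MRP = 2.5% + 1.5543 × 6.6% = 12.76%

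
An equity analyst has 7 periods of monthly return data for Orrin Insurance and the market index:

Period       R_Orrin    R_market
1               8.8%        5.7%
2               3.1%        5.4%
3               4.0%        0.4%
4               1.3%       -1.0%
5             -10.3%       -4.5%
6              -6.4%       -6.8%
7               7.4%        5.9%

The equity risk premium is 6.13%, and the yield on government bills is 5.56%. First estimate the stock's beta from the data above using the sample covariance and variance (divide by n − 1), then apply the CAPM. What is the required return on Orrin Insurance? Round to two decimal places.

13.01%

Mean R_i = (8.8 + 3.1 + 4.0 + 1.3 − 10.3 − 6.4 + 7.4) / 7 = 1.1286%
Mean R_m = (5.7 + 5.4 + 0.4 − 1.0 − 4.5 − 6.8 + 5.9) / 7 = 0.7286%
Σ(R_i − R̄_i)(R_m − R̄_m) = 194.9743  ⇒  Cov = 194.9743 / 6 = 32.4957
Σ(R_m − R̄_m)² = 160.3943  ⇒  Var(R_m) = 160.3943 / 6 = 26.7324
β = Cov / Var(R_m) = 32.4957 / 26.7324 = 1.2156
E(R) = R_f + β × MRP = 5.56% + 1.2156 × 6.13% = 13.01%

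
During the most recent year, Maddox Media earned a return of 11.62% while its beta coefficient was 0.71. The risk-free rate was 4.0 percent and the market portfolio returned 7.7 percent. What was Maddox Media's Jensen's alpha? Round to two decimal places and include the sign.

Market excess return = 7.7% − 4.0% = 3.70%
CAPM benchmark = R_f + β(R_m − R_f) = 4.0% + 0.71 × 3.7% = 6.6270%
α = actual − benchmark = 11.62% − 6.6270% = +4.99%

+4.99%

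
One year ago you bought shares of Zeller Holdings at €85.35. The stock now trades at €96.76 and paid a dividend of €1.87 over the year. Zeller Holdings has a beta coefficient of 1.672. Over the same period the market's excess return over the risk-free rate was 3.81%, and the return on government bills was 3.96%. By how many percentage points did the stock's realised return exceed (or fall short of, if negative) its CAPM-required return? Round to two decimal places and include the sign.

Realised HPR = (P1 + D1 − P0) / P0 = (96.76 + 1.87 − 85.35) / 85.35 = 13.28 / 85.35 = 15.5595%
CAPM required = R_f + β·MRP = 3.96% + 1.672 × 3.81% = 10.33032%
α = realised − required = 15.5595% − 10.33032% = +5.23%

+5.23%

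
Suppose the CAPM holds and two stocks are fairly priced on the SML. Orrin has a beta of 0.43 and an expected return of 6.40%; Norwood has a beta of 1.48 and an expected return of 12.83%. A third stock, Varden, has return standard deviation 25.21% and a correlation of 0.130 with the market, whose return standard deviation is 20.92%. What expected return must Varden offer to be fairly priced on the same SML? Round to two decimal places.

MRP = (12.83% − 6.40%) / (1.48 − 0.43) = 6.1238%
R_f = 6.40% − 0.43 × 6.1238% = 3.7668%
β_Varden = ρ·σ_i/σ_m = 0.130 × 25.21 / 20.92 = 0.1567
E(R_Varden) = R_f + β × MRP = 3.7668% + 0.1567 × 6.1238% = 4.73%

4.73%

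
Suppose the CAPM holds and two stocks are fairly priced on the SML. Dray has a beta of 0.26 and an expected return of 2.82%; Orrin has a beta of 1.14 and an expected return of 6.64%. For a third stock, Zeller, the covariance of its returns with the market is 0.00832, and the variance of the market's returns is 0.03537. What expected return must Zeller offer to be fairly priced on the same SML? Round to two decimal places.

MRP = (6.64% − 2.82%) / (1.14 − 0.26) = 4.3409%
R_f = 2.82% − 0.26 × 4.3409% = 1.6914%
β_Zeller = Cov / Var(R_m) = 0.00832 / 0.03537 = 0.2352
E(R_Zeller) = R_f + β × MRP = 1.6914% + 0.2352 × 4.3409% = 2.71%

2.71%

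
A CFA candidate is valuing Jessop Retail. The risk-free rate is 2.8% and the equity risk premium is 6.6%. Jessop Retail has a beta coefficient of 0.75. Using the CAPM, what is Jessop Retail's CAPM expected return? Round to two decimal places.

7.75%

E(R) = R_f + β × MRP = 2.8% + 0.75 × 6.6% = 7.75%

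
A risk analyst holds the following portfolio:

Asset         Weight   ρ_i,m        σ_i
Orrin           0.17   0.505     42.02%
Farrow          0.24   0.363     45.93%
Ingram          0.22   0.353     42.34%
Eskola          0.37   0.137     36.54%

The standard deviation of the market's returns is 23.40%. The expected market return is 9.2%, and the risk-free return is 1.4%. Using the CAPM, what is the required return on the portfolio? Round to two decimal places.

β_Orrin = 0.505 × 42.02% / 23.40% = 0.9068
β_Farrow = 0.363 × 45.93% / 23.40% = 0.7125
β_Ingram = 0.353 × 42.34% / 23.40% = 0.6387
β_Eskola = 0.137 × 36.54% / 23.40% = 0.2139
β_P = Σ w_i β_i = 0.17×0.9068 + 0.24×0.7125 + 0.22×0.6387 + 0.37×0.2139 = 0.5448
MRP = 9.2% − 1.4% = 7.80%
E(R_P) = R_f + β_P × MRP = 1.4% + 0.5448 × 7.8% = 5.65%

5.65%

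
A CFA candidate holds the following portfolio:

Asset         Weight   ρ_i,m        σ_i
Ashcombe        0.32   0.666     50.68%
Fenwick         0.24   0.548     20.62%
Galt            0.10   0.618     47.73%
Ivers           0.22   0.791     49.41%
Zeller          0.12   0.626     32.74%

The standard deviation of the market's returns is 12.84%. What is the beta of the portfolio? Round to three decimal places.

β_Ashcombe = 0.666 × 50.68% / 12.84% = 2.6287
β_Fenwick = 0.548 × 20.62% / 12.84% = 0.8800
β_Galt = 0.618 × 47.73% / 12.84% = 2.2973
β_Ivers = 0.791 × 49.41% / 12.84% = 3.0439
β_Zeller = 0.626 × 32.74% / 12.84% = 1.5962
β_P = Σ w_i β_i = 0.32×2.6287 + 0.24×0.8800 + 0.10×2.2973 + 0.22×3.0439 + 0.12×1.5962 = 2.1433

2.143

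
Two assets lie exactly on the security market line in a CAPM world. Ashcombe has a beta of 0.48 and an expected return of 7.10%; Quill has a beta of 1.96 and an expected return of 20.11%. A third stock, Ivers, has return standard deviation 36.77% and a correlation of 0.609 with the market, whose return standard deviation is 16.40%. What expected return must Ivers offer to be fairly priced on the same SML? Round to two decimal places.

MRP = (20.11% − 7.10%) / (1.96 − 0.48) = 8.7905%
R_f = 7.10% − 0.48 × 8.7905% = 2.8806%
β_Ivers = ρ·σ_i/σ_m = 0.609 × 36.77 / 16.40 = 1.3654
E(R_Ivers) = R_f + β × MRP = 2.8806% + 1.3654 × 8.7905% = 14.88%

14.88%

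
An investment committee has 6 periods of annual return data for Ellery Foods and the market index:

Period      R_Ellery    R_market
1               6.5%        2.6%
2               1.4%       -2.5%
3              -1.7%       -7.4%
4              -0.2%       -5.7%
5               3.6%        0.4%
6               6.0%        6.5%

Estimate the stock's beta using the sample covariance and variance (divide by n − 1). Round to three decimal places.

Mean R_i = (6.5 + 1.4 − 1.7 − 0.2 + 3.6 + 6.0) / 6 = 2.6000%
Mean R_m = (2.6 − 2.5 − 7.4 − 5.7 + 0.4 + 6.5) / 6 = -1.0167%
Σ(R_i − R̄_i)(R_m − R̄_m) = 83.4200  ⇒  Cov = 83.4200 / 5 = 16.6840
Σ(R_m − R̄_m)² = 136.4683  ⇒  Var(R_m) = 136.4683 / 5 = 27.2937
β = Cov / Var(R_m) = 16.6840 / 27.2937 = 0.6113

0.611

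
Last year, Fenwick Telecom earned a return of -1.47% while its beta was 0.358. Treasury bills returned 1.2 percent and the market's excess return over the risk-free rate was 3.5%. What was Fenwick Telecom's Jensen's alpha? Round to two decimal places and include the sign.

CAPM benchmark = R_f + β(R_m − R_f) = 1.2% + 0.358 × 3.5% = 2.4530%
α = actual − benchmark = -1.47% − 2.4530% = -3.92%

-3.92%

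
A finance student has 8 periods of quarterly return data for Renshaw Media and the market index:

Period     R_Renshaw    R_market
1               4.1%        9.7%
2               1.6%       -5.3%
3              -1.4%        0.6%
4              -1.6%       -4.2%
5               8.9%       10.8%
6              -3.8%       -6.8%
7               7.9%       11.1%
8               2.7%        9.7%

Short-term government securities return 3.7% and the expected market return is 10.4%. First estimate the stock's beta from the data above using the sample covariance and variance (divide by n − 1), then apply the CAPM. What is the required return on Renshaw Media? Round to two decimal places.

Mean R_i = (4.1 + 1.6 − 1.4 − 1.6 + 8.9 − 3.8 + 7.9 + 2.7) / 8 = 2.3000%
Mean R_m = (9.7 − 5.3 + 0.6 − 4.2 + 10.8 − 6.8 + 11.1 + 9.7) / 8 = 3.2000%
Σ(R_i − R̄_i)(R_m − R̄_m) = 214.1300  ⇒  Cov = 214.1300 / 7 = 30.5900
Σ(R_m − R̄_m)² = 438.4400  ⇒  Var(R_m) = 438.4400 / 7 = 62.6343
β = Cov / Var(R_m) = 30.5900 / 62.6343 = 0.4884
MRP = 10.4% − 3.7% = 6.70%
E(R) = R_f + β × MRP = 3.7% + 0.4884 × 6.7% = 6.97%

6.97%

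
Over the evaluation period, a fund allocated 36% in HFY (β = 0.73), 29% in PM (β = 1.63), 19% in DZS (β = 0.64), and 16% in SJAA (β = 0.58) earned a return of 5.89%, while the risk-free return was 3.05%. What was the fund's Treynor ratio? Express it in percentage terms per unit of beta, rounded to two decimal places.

2.99%

β_P = 0.36×0.73 + 0.29×1.63 + 0.19×0.64 + 0.16×0.58 = 0.9499
Treynor = (R_P − R_f) / β_P = (5.89% − 3.05%) / 0.9499 = 2.84% / 0.9499 = 2.99%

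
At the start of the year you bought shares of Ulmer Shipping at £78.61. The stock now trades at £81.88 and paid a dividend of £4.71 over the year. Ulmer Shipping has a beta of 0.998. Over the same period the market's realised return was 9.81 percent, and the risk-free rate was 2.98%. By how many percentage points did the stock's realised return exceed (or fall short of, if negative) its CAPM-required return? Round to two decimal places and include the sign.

Realised HPR = (P1 + D1 − P0) / P0 = (81.88 + 4.71 − 78.61) / 78.61 = 7.98 / 78.61 = 10.1514%
MRP = 9.81% − 2.98% = 6.83%
CAPM required = R_f + β·MRP = 2.98% + 0.998 × 6.83% = 9.79634%
α = realised − required = 10.1514% − 9.79634% = +0.36%

+0.36%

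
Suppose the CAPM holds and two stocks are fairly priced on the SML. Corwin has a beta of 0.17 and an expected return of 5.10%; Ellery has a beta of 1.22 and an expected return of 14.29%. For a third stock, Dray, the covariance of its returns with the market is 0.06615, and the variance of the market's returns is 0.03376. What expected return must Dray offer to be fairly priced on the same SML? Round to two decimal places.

20.76%

MRP = (14.29% − 5.10%) / (1.22 − 0.17) = 8.7524%
R_f = 5.10% − 0.17 × 8.7524% = 3.6121%
β_Dray = Cov / Var(R_m) = 0.06615 / 0.03376 = 1.9594
E(R_Dray) = R_f + β × MRP = 3.6121% + 1.9594 × 8.7524% = 20.76%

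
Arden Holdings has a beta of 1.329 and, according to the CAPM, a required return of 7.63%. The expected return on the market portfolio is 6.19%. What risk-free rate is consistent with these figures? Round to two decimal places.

E(R) = R_f + β(E(R_m) − R_f) = R_f(1 − β) + β·E(R_m)
7.63% = R_f × (1 − 1.329) + 1.329 × 6.19%
7.63% = R_f × -0.329 + 8.22651%
R_f = (7.63% − 8.22651%) / -0.329 = 1.81%

1.81%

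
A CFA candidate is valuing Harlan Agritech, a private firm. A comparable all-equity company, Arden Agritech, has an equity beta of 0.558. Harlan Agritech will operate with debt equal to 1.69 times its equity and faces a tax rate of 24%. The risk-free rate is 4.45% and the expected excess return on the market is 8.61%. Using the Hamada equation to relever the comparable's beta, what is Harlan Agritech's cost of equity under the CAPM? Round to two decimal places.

15.43%

β_L = β_U × [1 + (1 − t)(D/E)] = 0.558 × [1 + (1 − 0.24) × 1.69]
    = 0.558 × [1 + 0.76 × 1.69] = 0.558 × 2.2844 = 1.2747
E(R) = R_f + β_L × MRP = 4.45% + 1.2747 × 8.61% = 15.43%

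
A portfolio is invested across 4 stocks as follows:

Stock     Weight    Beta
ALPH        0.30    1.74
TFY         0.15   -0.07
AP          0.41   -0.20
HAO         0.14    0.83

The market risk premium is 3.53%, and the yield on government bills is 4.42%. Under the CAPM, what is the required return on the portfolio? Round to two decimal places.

6.35%

β_P = Σ w_i β_i = 0.30×1.74 + 0.15×-0.07 + 0.41×-0.20 + 0.14×0.83 = 0.5457
E(R_P) = R_f + β_P × MRP = 4.42% + 0.5457 × 3.53% = 6.35%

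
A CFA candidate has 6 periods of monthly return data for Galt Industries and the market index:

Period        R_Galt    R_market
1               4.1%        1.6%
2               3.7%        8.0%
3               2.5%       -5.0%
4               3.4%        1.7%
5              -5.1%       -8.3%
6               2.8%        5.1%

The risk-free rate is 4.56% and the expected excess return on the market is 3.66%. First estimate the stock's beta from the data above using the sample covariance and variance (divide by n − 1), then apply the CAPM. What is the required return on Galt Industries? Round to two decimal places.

Mean R_i = (4.1 + 3.7 + 2.5 + 3.4 − 5.1 + 2.8) / 6 = 1.9000%
Mean R_m = (1.6 + 8.0 − 5.0 + 1.7 − 8.3 + 5.1) / 6 = 0.5167%
Σ(R_i − R̄_i)(R_m − R̄_m) = 80.1600  ⇒  Cov = 80.1600 / 5 = 16.0320
Σ(R_m − R̄_m)² = 187.7483  ⇒  Var(R_m) = 187.7483 / 5 = 37.5497
β = Cov / Var(R_m) = 16.0320 / 37.5497 = 0.4270
E(R) = R_f + β × MRP = 4.56% + 0.4270 × 3.66% = 6.12%

6.12%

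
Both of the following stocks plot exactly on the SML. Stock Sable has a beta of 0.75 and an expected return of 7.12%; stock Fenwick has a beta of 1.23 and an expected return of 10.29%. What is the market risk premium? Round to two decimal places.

6.60%

Both satisfy E(R) = R_f + β·MRP, so the slope of the SML is
MRP = (10.29% − 7.12%) / (1.23 − 0.75) = 3.17% / 0.48 = 6.6042%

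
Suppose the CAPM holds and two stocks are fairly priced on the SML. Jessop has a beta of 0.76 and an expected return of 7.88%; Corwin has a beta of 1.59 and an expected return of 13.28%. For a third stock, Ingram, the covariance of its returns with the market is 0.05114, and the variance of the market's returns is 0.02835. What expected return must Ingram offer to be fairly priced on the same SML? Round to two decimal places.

14.67%

MRP = (13.28% − 7.88%) / (1.59 − 0.76) = 6.5060%
R_f = 7.88% − 0.76 × 6.5060% = 2.9354%
β_Ingram = Cov / Var(R_m) = 0.05114 / 0.02835 = 1.8039
E(R_Ingram) = R_f + β × MRP = 2.9354% + 1.8039 × 6.5060% = 14.67%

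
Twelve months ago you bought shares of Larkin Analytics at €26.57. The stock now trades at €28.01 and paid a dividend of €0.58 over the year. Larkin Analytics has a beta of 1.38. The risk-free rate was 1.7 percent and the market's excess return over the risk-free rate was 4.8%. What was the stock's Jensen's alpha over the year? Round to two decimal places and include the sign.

Realised HPR = (P1 + D1 − P0) / P0 = (28.01 + 0.58 − 26.57) / 26.57 = 2.02 / 26.57 = 7.6026%
CAPM required = R_f + β·MRP = 1.7% + 1.38 × 4.8% = 8.3240%
α = realised − required = 7.6026% − 8.3240% = -0.72%

-0.72%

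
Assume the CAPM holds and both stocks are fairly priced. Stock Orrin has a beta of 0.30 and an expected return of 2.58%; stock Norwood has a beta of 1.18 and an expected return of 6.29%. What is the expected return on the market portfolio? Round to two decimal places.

5.53%

Both satisfy E(R) = R_f + β·MRP, so the slope of the SML is
MRP = (6.29% − 2.58%) / (1.18 − 0.30) = 3.71% / 0.88 = 4.2159%
R_f = E(R_Orrin) − β_Orrin·MRP = 2.58% − 0.30 × 4.2159% = 1.3152%
E(R_m) = R_f + MRP = 1.3152% + 4.2159% = 5.53%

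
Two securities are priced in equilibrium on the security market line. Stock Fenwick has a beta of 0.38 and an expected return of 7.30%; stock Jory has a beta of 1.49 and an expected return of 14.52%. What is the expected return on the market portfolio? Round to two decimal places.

11.33%

Both satisfy E(R) = R_f + β·MRP, so the slope of the SML is
MRP = (14.52% − 7.30%) / (1.49 − 0.38) = 7.22% / 1.11 = 6.5045%
R_f = E(R_Fenwick) − β_Fenwick·MRP = 7.30% − 0.38 × 6.5045% = 4.8283%
E(R_m) = R_f + MRP = 4.8283% + 6.5045% = 11.33%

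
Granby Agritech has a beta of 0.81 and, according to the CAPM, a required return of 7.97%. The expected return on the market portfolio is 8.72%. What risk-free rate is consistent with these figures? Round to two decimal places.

4.77%

E(R) = R_f + β(E(R_m) − R_f) = R_f(1 − β) + β·E(R_m)
7.97% = R_f × (1 − 0.81) + 0.81 × 8.72%
7.97% = R_f × 0.19 + 7.0632%
R_f = (7.97% − 7.0632%) / 0.19 = 4.77%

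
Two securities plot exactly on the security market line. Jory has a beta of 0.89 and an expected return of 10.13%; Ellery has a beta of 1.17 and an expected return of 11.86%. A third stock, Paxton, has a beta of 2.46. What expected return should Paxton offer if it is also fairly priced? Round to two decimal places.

19.83%

MRP (SML slope) = (11.86% − 10.13%) / (1.17 − 0.89) = 1.73% / 0.28 = 6.1786%
R_f (intercept) = 10.13% − 0.89 × 6.1786% = 4.6310%
E(R_Paxton) = R_f + β × MRP = 4.6310% + 2.46 × 6.1786% = 19.83%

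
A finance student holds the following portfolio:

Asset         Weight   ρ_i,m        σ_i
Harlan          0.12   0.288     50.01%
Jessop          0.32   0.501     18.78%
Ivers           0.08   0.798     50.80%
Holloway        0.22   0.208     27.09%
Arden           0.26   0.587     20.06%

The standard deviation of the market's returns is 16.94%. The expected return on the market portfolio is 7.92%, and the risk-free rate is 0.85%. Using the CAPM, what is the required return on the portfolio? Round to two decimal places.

5.98%

β_Harlan = 0.288 × 50.01% / 16.94% = 0.8502
β_Jessop = 0.501 × 18.78% / 16.94% = 0.5554
β_Ivers = 0.798 × 50.80% / 16.94% = 2.3931
β_Holloway = 0.208 × 27.09% / 16.94% = 0.3326
β_Arden = 0.587 × 20.06% / 16.94% = 0.6951
β_P = Σ w_i β_i = 0.12×0.8502 + 0.32×0.5554 + 0.08×2.3931 + 0.22×0.3326 + 0.26×0.6951 = 0.7251
MRP = 7.92% − 0.85% = 7.07%
E(R_P) = R_f + β_P × MRP = 0.85% + 0.7251 × 7.07% = 5.98%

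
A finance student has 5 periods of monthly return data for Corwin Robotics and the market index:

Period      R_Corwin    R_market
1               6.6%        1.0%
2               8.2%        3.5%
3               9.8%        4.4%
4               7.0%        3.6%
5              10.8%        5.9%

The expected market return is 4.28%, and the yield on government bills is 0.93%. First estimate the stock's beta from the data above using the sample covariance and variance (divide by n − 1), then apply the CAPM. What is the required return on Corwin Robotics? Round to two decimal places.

Mean R_i = (6.6 + 8.2 + 9.8 + 7.0 + 10.8) / 5 = 8.4800%
Mean R_m = (1.0 + 3.5 + 4.4 + 3.6 + 5.9) / 5 = 3.6800%
Σ(R_i − R̄_i)(R_m − R̄_m) = 11.3080  ⇒  Cov = 11.3080 / 4 = 2.8270
Σ(R_m − R̄_m)² = 12.6680  ⇒  Var(R_m) = 12.6680 / 4 = 3.1670
β = Cov / Var(R_m) = 2.8270 / 3.1670 = 0.8926
MRP = 4.28% − 0.93% = 3.35%
E(R) = R_f + β × MRP = 0.93% + 0.8926 × 3.35% = 3.92%

3.92%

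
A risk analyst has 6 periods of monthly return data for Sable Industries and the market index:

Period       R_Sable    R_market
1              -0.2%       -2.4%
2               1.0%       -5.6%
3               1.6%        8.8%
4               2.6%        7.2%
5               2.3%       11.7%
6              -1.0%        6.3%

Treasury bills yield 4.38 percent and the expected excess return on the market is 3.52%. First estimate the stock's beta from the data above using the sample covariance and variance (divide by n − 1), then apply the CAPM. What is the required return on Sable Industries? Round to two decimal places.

Mean R_i = (-0.2 + 1.0 + 1.6 + 2.6 + 2.3 − 1.0) / 6 = 1.0500%
Mean R_m = (-2.4 − 5.6 + 8.8 + 7.2 + 11.7 + 6.3) / 6 = 4.3333%
Σ(R_i − R̄_i)(R_m − R̄_m) = 20.9900  ⇒  Cov = 20.9900 / 5 = 4.1980
Σ(R_m − R̄_m)² = 230.3133  ⇒  Var(R_m) = 230.3133 / 5 = 46.0627
β = Cov / Var(R_m) = 4.1980 / 46.0627 = 0.0911
E(R) = R_f + β × MRP = 4.38% + 0.0911 × 3.52% = 4.70%

4.70%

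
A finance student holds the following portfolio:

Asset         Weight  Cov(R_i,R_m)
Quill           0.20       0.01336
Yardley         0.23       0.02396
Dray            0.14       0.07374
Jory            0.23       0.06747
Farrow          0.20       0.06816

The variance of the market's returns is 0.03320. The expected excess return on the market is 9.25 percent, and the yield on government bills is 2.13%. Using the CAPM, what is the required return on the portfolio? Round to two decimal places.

15.41%

β_Quill = 0.01336 / 0.03320 = 0.4024
β_Yardley = 0.02396 / 0.03320 = 0.7217
β_Dray = 0.07374 / 0.03320 = 2.2211
β_Jory = 0.06747 / 0.03320 = 2.0322
β_Farrow = 0.06816 / 0.03320 = 2.0530
β_P = Σ w_i β_i = 0.20×0.4024 + 0.23×0.7217 + 0.14×2.2211 + 0.23×2.0322 + 0.20×2.0530 = 1.4354
E(R_P) = R_f + β_P × MRP = 2.13% + 1.4354 × 9.25% = 15.41%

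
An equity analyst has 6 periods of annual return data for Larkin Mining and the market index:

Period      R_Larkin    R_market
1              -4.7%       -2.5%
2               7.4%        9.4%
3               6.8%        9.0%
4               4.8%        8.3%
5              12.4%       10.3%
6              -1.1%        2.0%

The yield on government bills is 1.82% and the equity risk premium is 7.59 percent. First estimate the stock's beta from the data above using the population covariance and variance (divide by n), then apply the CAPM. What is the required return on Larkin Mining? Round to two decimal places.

Mean R_i = (-4.7 + 7.4 + 6.8 + 4.8 + 12.4 − 1.1) / 6 = 4.2667%
Mean R_m = (-2.5 + 9.4 + 9.0 + 8.3 + 10.3 + 2.0) / 6 = 6.0833%
Σ(R_i − R̄_i)(R_m − R̄_m) = 152.1367  ⇒  Cov = 152.1367 / 6 = 25.3561
Σ(R_m − R̄_m)² = 132.5483  ⇒  Var(R_m) = 132.5483 / 6 = 22.0914
β = Cov / Var(R_m) = 25.3561 / 22.0914 = 1.1478
E(R) = R_f + β × MRP = 1.82% + 1.1478 × 7.59% = 10.53%

10.53%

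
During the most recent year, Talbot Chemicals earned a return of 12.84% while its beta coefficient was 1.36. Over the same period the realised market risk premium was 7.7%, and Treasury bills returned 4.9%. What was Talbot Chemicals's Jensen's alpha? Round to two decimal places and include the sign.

-2.53%

CAPM benchmark = R_f + β(R_m − R_f) = 4.9% + 1.36 × 7.7% = 15.3720%
α = actual − benchmark = 12.84% − 15.3720% = -2.53%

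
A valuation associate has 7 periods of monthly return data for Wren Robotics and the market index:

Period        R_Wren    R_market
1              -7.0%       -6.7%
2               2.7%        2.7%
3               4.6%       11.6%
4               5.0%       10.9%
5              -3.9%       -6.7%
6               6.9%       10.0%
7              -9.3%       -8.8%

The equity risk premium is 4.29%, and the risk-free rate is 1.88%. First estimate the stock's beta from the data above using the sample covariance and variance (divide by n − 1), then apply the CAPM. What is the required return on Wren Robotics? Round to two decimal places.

Mean R_i = (-7.0 + 2.7 + 4.6 + 5.0 − 3.9 + 6.9 − 9.3) / 7 = -0.1429%
Mean R_m = (-6.7 + 2.7 + 11.6 + 10.9 − 6.7 + 10.0 − 8.8) / 7 = 1.8571%
Σ(R_i − R̄_i)(R_m − R̄_m) = 340.8771  ⇒  Cov = 340.8771 / 6 = 56.8129
Σ(R_m − R̄_m)² = 503.7371  ⇒  Var(R_m) = 503.7371 / 6 = 83.9562
β = Cov / Var(R_m) = 56.8129 / 83.9562 = 0.6767
E(R) = R_f + β × MRP = 1.88% + 0.6767 × 4.29% = 4.78%

4.78%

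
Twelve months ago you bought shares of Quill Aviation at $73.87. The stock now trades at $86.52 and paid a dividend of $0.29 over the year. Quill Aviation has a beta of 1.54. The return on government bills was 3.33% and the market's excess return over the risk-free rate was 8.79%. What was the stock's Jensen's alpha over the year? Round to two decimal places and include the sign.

Realised HPR = (P1 + D1 − P0) / P0 = (86.52 + 0.29 − 73.87) / 73.87 = 12.94 / 73.87 = 17.5173%
CAPM required = R_f + β·MRP = 3.33% + 1.54 × 8.79% = 16.8666%
α = realised − required = 17.5173% − 16.8666% = +0.65%

+0.65%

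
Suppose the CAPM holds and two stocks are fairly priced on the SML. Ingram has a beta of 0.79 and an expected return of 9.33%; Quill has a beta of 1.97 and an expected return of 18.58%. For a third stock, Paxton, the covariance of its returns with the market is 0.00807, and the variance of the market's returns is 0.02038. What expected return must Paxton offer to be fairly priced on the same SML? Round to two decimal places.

6.24%

MRP = (18.58% − 9.33%) / (1.97 − 0.79) = 7.8390%
R_f = 9.33% − 0.79 × 7.8390% = 3.1372%
β_Paxton = Cov / Var(R_m) = 0.00807 / 0.02038 = 0.3960
E(R_Paxton) = R_f + β × MRP = 3.1372% + 0.3960 × 7.8390% = 6.24%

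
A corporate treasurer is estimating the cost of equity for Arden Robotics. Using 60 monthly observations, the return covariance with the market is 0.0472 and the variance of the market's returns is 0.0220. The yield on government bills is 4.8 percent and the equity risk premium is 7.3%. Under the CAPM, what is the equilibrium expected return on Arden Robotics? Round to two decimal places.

20.46%

β = Cov(R_i, R_m) / Var(R_m) = 0.0472 / 0.0220 = 2.1455
E(R) = R_f + β × MRP = 4.8% + 2.1455 × 7.3% = 20.46%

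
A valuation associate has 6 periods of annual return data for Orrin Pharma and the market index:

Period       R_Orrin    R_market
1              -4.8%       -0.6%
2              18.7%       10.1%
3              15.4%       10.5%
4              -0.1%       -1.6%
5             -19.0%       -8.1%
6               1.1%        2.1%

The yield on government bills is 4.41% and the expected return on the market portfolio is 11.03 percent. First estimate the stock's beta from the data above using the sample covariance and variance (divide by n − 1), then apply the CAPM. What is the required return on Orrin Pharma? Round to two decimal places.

16.82%

Mean R_i = (-4.8 + 18.7 + 15.4 − 0.1 − 19.0 + 1.1) / 6 = 1.8833%
Mean R_m = (-0.6 + 10.1 + 10.5 − 1.6 − 8.1 + 2.1) / 6 = 2.0667%
Σ(R_i − R̄_i)(R_m − R̄_m) = 486.4667  ⇒  Cov = 486.4667 / 5 = 97.2933
Σ(R_m − R̄_m)² = 259.5733  ⇒  Var(R_m) = 259.5733 / 5 = 51.9147
β = Cov / Var(R_m) = 97.2933 / 51.9147 = 1.8741
MRP = 11.03% − 4.41% = 6.62%
E(R) = R_f + β × MRP = 4.41% + 1.8741 × 6.62% = 16.82%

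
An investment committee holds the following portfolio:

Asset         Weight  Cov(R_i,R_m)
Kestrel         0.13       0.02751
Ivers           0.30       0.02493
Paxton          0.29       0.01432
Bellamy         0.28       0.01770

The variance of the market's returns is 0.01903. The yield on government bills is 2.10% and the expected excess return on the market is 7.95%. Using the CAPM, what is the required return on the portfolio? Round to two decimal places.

β_Kestrel = 0.02751 / 0.01903 = 1.4456
β_Ivers = 0.02493 / 0.01903 = 1.3100
β_Paxton = 0.01432 / 0.01903 = 0.7525
β_Bellamy = 0.01770 / 0.01903 = 0.9301
β_P = Σ w_i β_i = 0.13×1.4456 + 0.30×1.3100 + 0.29×0.7525 + 0.28×0.9301 = 1.0596
E(R_P) = R_f + β_P × MRP = 2.10% + 1.0596 × 7.95% = 10.52%

10.52%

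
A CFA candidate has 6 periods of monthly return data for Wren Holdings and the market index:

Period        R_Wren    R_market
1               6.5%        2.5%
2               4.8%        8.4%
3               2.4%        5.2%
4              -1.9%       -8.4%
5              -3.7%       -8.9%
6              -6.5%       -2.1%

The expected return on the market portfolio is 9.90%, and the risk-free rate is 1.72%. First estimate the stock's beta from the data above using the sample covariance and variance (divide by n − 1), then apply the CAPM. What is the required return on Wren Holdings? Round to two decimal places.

5.95%

Mean R_i = (6.5 + 4.8 + 2.4 − 1.9 − 3.7 − 6.5) / 6 = 0.2667%
Mean R_m = (2.5 + 8.4 + 5.2 − 8.4 − 8.9 − 2.1) / 6 = -0.5500%
Σ(R_i − R̄_i)(R_m − R̄_m) = 132.4700  ⇒  Cov = 132.4700 / 5 = 26.4940
Σ(R_m − R̄_m)² = 256.2150  ⇒  Var(R_m) = 256.2150 / 5 = 51.2430
β = Cov / Var(R_m) = 26.4940 / 51.2430 = 0.5170
MRP = 9.90% − 1.72% = 8.18%
E(R) = R_f + β × MRP = 1.72% + 0.5170 × 8.18% = 5.95%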